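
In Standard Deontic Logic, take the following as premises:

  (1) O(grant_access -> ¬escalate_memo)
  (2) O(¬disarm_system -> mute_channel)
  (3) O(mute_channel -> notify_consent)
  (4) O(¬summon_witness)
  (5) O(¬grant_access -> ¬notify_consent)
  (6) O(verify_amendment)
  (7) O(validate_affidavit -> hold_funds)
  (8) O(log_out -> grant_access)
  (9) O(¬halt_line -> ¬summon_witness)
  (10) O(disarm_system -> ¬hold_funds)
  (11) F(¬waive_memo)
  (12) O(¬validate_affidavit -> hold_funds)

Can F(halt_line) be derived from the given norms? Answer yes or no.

No

Premise 9 is O(¬halt_line -> ¬summon_witness); even if O(¬summon_witness) held, inferring O(¬halt_line) would be affirming the consequent — invalid.
No other premise forces O(¬halt_line). An ideal world satisfying every premise can still have halt_line true, so F(halt_line) is not derivable.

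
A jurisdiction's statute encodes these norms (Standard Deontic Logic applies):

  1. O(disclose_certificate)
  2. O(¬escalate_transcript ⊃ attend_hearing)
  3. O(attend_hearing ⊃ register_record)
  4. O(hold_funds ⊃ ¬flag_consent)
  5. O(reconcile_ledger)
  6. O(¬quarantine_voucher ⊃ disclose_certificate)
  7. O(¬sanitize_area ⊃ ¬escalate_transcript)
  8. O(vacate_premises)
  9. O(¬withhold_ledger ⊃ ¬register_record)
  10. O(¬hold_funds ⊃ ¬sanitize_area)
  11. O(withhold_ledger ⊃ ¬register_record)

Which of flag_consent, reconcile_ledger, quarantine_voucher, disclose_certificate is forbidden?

By case analysis on withhold_ledger: premise 11 gives O(withhold_ledger ⊃ ¬register_record) and premise 9 gives O(¬withhold_ledger ⊃ ¬register_record), so O(¬register_record) either way.
Premise 3, O(attend_hearing ⊃ register_record), contraposes to O(¬register_record ⊃ ¬attend_hearing); with O(¬register_record) we get O(¬attend_hearing).
Premise 2 is O(¬escalate_transcript ⊃ attend_hearing); contrapositively O(¬attend_hearing ⊃ escalate_transcript). Since O(¬attend_hearing) holds, K gives O(escalate_transcript).
The contrapositive of premise 7 (O(¬sanitize_area ⊃ ¬escalate_transcript)) is O(escalate_transcript ⊃ sanitize_area), and O(escalate_transcript) is already established, so O(sanitize_area).
Premise 10 is O(¬hold_funds ⊃ ¬sanitize_area); contrapositively O(sanitize_area ⊃ hold_funds). Since O(sanitize_area) holds, K gives O(hold_funds).
Applying K to premise 4 (O(hold_funds ⊃ ¬flag_consent)) and O(hold_funds) yields O(¬flag_consent).
So O(¬flag_consent) holds, i.e. flag_consent is forbidden. None of the other listed options is forbidden under the premises.

flag_consent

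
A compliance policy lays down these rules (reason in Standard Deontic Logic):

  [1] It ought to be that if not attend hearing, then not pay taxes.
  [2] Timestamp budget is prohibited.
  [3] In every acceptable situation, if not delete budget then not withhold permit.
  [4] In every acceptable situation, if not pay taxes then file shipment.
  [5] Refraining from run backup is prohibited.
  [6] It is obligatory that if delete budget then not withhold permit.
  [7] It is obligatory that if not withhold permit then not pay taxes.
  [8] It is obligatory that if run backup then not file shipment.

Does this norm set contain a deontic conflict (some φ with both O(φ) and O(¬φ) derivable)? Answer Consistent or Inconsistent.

Inconsistent

By case analysis on delete_budget: premise 6 gives O(delete_budget → ¬withhold_permit) and premise 3 gives O(¬delete_budget → ¬withhold_permit), so O(¬withhold_permit) either way.
Applying K to premise 7 (O(¬withhold_permit → ¬pay_taxes)) and O(¬withhold_permit) yields O(¬pay_taxes).
From O(¬pay_taxes) and premise 4, O(¬pay_taxes → file_shipment), we obtain O(file_shipment).
Premise 8 is O(run_backup → ¬file_shipment); contrapositively O(file_shipment → ¬run_backup). Since O(file_shipment) holds, K gives O(¬run_backup).
However, F(¬run_backup) at premise 5 amounts to O(run_backup).
We now have both O(¬run_backup) and O(run_backup) — run_backup is simultaneously obligatory and forbidden, violating the D-axiom.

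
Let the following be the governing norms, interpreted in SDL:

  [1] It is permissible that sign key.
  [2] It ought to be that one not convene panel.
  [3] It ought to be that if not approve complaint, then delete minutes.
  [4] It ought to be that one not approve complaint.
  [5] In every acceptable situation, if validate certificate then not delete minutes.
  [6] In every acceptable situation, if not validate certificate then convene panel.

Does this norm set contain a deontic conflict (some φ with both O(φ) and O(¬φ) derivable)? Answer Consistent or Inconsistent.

Inconsistent

Premise 4 states O(¬approve_complaint) outright.
With premise 3, O(¬approve_complaint → delete_minutes), the K-axiom yields O(delete_minutes).
The contrapositive of premise 5 (O(validate_certificate → ¬delete_minutes)) is O(delete_minutes → ¬validate_certificate), and O(delete_minutes) is already established, so O(¬validate_certificate).
With premise 6, O(¬validate_certificate → convene_panel), the K-axiom yields O(convene_panel).
But premise 2 directly asserts O(¬convene_panel).
We now have both O(convene_panel) and O(¬convene_panel) — convene_panel is simultaneously obligatory and forbidden, violating the D-axiom.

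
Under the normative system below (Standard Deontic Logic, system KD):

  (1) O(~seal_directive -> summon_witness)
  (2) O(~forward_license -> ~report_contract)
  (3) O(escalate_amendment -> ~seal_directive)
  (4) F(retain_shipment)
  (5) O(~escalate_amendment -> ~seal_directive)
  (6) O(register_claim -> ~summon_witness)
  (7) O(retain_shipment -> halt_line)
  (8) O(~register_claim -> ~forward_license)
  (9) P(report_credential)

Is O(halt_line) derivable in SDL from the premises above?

No

Premise 7 is O(retain_shipment -> halt_line), but O(retain_shipment) is not derivable from the premises, so it does not yield O(halt_line).
No other premise forces O(halt_line). An ideal world satisfying every premise can still have halt_line false, so O(halt_line) is not derivable.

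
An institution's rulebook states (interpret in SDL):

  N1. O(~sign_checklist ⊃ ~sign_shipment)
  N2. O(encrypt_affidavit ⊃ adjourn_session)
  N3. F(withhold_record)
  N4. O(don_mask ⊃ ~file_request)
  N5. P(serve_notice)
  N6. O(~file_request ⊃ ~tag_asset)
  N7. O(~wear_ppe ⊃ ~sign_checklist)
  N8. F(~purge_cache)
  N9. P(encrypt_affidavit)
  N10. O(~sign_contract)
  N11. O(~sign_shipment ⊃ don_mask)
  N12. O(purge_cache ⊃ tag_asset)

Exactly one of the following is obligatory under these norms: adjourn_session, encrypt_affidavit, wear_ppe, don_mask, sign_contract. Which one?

F(~purge_cache) at premise 8 means O(purge_cache).
From O(purge_cache) and premise 12, O(purge_cache ⊃ tag_asset), we obtain O(tag_asset).
Premise 6 is O(~file_request ⊃ ~tag_asset); contrapositively O(tag_asset ⊃ file_request). Since O(tag_asset) holds, K gives O(file_request).
The contrapositive of premise 4 (O(don_mask ⊃ ~file_request)) is O(file_request ⊃ ~don_mask), and O(file_request) is already established, so O(~don_mask).
Premise 11, O(~sign_shipment ⊃ don_mask), contraposes to O(~don_mask ⊃ sign_shipment); with O(~don_mask) we get O(sign_shipment).
The contrapositive of premise 1 (O(~sign_checklist ⊃ ~sign_shipment)) is O(sign_shipment ⊃ sign_checklist), and O(sign_shipment) is already established, so O(sign_checklist).
Premise 7, O(~wear_ppe ⊃ ~sign_checklist), contraposes to O(sign_checklist ⊃ wear_ppe); with O(sign_checklist) we get O(wear_ppe).
So O(wear_ppe) holds — wear_ppe is obligatory. None of the other listed options is made obligatory by any chain of premises.

wear_ppe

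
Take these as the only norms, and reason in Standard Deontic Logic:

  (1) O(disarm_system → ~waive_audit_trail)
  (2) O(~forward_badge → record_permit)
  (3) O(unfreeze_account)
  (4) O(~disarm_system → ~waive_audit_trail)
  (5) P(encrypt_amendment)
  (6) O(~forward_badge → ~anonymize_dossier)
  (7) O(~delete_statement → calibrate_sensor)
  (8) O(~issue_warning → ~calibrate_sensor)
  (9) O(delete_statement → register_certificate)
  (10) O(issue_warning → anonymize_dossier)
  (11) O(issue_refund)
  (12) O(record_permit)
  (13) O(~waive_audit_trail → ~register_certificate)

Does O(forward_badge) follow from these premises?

Yes

Premises 1 and 4 cover both cases: O(disarm_system → ~waive_audit_trail) and O(~disarm_system → ~waive_audit_trail). Since disarm_system ∨ ~disarm_system is a tautology, O(~waive_audit_trail) follows.
Premise 13 is O(~waive_audit_trail → ~register_certificate); since O(~waive_audit_trail), deontic closure gives O(~register_certificate).
Premise 9 is O(delete_statement → register_certificate); contrapositively O(~register_certificate → ~delete_statement). Since O(~register_certificate) holds, K gives O(~delete_statement).
Applying K to premise 7 (O(~delete_statement → calibrate_sensor)) and O(~delete_statement) yields O(calibrate_sensor).
Premise 8, O(~issue_warning → ~calibrate_sensor), contraposes to O(calibrate_sensor → issue_warning); with O(calibrate_sensor) we get O(issue_warning).
Applying K to premise 10 (O(issue_warning → anonymize_dossier)) and O(issue_warning) yields O(anonymize_dossier).
Premise 6 is O(~forward_badge → ~anonymize_dossier); contrapositively O(anonymize_dossier → forward_badge). Since O(anonymize_dossier) holds, K gives O(forward_badge).
Premises 2, 3, 5, 11, 12 do not contribute to this derivation.
So O(forward_badge) follows.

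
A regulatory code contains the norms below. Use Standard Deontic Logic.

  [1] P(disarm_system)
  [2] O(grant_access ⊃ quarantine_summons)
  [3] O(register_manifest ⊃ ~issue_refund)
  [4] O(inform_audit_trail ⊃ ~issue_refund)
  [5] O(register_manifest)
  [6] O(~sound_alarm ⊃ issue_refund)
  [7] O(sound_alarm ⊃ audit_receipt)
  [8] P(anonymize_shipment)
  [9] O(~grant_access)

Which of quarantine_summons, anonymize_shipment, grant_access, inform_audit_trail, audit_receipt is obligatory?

From premise 5 we have O(register_manifest).
Premise 3 is O(register_manifest ⊃ ~issue_refund); since O(register_manifest), deontic closure gives O(~issue_refund).
Premise 6 is O(~sound_alarm ⊃ issue_refund); contrapositively O(~issue_refund ⊃ sound_alarm). Since O(~issue_refund) holds, K gives O(sound_alarm).
With premise 7, O(sound_alarm ⊃ audit_receipt), the K-axiom yields O(audit_receipt).
So O(audit_receipt) holds — audit_receipt is obligatory. None of the other listed options is made obligatory by any chain of premises.

audit_receipt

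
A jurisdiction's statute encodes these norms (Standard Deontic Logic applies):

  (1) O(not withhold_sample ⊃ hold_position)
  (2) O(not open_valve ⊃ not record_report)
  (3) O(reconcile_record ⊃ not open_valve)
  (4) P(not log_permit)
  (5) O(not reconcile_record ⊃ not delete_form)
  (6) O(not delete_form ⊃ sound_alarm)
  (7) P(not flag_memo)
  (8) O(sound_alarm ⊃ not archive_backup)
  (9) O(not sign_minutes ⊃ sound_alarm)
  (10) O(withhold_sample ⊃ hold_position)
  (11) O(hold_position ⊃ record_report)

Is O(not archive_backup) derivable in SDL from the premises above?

Premises 10 and 1 are O(withhold_sample ⊃ hold_position) and O(not withhold_sample ⊃ hold_position); every ideal world satisfies withhold_sample or not withhold_sample, so in either case hold_position holds — hence O(hold_position).
Applying K to premise 11 (O(hold_position ⊃ record_report)) and O(hold_position) yields O(record_report).
Premise 2, O(not open_valve ⊃ not record_report), contraposes to O(record_report ⊃ open_valve); with O(record_report) we get O(open_valve).
Premise 3, O(reconcile_record ⊃ not open_valve), contraposes to O(open_valve ⊃ not reconcile_record); with O(open_valve) we get O(not reconcile_record).
Applying K to premise 5 (O(not reconcile_record ⊃ not delete_form)) and O(not reconcile_record) yields O(not delete_form).
Applying K to premise 6 (O(not delete_form ⊃ sound_alarm)) and O(not delete_form) yields O(sound_alarm).
Premise 8 is O(sound_alarm ⊃ not archive_backup); since O(sound_alarm), deontic closure gives O(not archive_backup).
Premises 4, 7, 9 do not contribute to this derivation.
So O(not archive_backup) follows.

Yes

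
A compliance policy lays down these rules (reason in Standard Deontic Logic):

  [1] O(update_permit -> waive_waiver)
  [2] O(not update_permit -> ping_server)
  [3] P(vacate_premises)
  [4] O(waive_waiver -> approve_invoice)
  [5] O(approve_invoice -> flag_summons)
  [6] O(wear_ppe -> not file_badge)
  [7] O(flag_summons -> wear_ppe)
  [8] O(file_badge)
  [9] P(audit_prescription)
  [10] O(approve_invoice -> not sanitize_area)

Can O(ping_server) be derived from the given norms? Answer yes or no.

Yes

From premise 8 we have O(file_badge).
Premise 6, O(wear_ppe -> not file_badge), contraposes to O(file_badge -> not wear_ppe); with O(file_badge) we get O(not wear_ppe).
Premise 7 is O(flag_summons -> wear_ppe); contrapositively O(not wear_ppe -> not flag_summons). Since O(not wear_ppe) holds, K gives O(not flag_summons).
The contrapositive of premise 5 (O(approve_invoice -> flag_summons)) is O(not flag_summons -> not approve_invoice), and O(not flag_summons) is already established, so O(not approve_invoice).
Premise 4, O(waive_waiver -> approve_invoice), contraposes to O(not approve_invoice -> not waive_waiver); with O(not approve_invoice) we get O(not waive_waiver).
Premise 1 is O(update_permit -> waive_waiver); contrapositively O(not waive_waiver -> not update_permit). Since O(not waive_waiver) holds, K gives O(not update_permit).
Applying K to premise 2 (O(not update_permit -> ping_server)) and O(not update_permit) yields O(ping_server).
Premises 3, 9, 10 do not contribute to this derivation.
So O(ping_server) follows.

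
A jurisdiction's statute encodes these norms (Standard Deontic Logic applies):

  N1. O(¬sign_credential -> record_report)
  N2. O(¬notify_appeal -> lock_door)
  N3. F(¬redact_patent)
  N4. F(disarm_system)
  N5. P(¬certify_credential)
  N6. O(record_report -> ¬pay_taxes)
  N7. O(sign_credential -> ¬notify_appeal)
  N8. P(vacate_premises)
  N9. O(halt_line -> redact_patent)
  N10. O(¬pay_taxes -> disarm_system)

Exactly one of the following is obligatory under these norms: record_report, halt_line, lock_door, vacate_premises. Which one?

lock_door

Premise 4, F(disarm_system), is equivalent to O(¬disarm_system).
Premise 10, O(¬pay_taxes -> disarm_system), contraposes to O(¬disarm_system -> pay_taxes); with O(¬disarm_system) we get O(pay_taxes).
The contrapositive of premise 6 (O(record_report -> ¬pay_taxes)) is O(pay_taxes -> ¬record_report), and O(pay_taxes) is already established, so O(¬record_report).
The contrapositive of premise 1 (O(¬sign_credential -> record_report)) is O(¬record_report -> sign_credential), and O(¬record_report) is already established, so O(sign_credential).
Applying K to premise 7 (O(sign_credential -> ¬notify_appeal)) and O(sign_credential) yields O(¬notify_appeal).
From O(¬notify_appeal) and premise 2, O(¬notify_appeal -> lock_door), we obtain O(lock_door).
So O(lock_door) holds — lock_door is obligatory. None of the other listed options is made obligatory by any chain of premises.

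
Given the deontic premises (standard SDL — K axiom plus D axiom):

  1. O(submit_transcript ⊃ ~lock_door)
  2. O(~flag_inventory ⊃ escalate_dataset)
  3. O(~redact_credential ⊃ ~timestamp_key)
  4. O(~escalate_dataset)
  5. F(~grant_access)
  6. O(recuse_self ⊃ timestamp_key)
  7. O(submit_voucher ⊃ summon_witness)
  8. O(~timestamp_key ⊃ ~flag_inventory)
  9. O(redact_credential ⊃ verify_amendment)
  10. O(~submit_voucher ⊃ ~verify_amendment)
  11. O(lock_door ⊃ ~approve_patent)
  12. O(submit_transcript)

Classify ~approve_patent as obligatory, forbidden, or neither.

Premise 11 is O(lock_door ⊃ ~approve_patent), but O(lock_door) is not derivable from the premises, so it does not yield O(~approve_patent).
No premise or chain of K-axiom applications forces O(~approve_patent), and none forces O(approve_patent). So ~approve_patent is neither obligatory nor forbidden under these norms.

Neither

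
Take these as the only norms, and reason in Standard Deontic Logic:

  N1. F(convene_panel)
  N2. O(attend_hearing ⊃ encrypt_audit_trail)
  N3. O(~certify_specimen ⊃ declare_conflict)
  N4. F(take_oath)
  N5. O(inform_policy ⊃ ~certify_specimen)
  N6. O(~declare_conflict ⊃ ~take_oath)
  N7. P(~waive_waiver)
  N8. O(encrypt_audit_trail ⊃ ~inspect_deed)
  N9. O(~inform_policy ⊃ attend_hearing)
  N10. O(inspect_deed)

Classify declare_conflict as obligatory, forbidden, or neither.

Premise 10 states O(inspect_deed) outright.
Premise 8 is O(encrypt_audit_trail ⊃ ~inspect_deed); contrapositively O(inspect_deed ⊃ ~encrypt_audit_trail). Since O(inspect_deed) holds, K gives O(~encrypt_audit_trail).
The contrapositive of premise 2 (O(attend_hearing ⊃ encrypt_audit_trail)) is O(~encrypt_audit_trail ⊃ ~attend_hearing), and O(~encrypt_audit_trail) is already established, so O(~attend_hearing).
Premise 9 is O(~inform_policy ⊃ attend_hearing); contrapositively O(~attend_hearing ⊃ inform_policy). Since O(~attend_hearing) holds, K gives O(inform_policy).
Applying K to premise 5 (O(inform_policy ⊃ ~certify_specimen)) and O(inform_policy) yields O(~certify_specimen).
With premise 3, O(~certify_specimen ⊃ declare_conflict), the K-axiom yields O(declare_conflict).
Premises 1, 4, 6, 7 do not contribute to this derivation.
Hence declare_conflict is obligatory.

Obligatory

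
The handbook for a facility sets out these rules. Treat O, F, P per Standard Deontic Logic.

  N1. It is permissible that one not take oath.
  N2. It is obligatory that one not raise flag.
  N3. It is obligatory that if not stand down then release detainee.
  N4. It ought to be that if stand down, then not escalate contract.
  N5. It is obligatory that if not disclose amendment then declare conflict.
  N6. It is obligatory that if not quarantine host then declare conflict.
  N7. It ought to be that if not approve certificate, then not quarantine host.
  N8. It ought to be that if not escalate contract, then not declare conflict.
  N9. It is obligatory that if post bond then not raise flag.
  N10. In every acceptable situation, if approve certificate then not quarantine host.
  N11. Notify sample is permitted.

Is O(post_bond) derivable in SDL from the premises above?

Premise 9 is O(post_bond → ¬raise_flag); even if O(¬raise_flag) held, inferring O(post_bond) would be affirming the consequent — invalid.
No other premise forces O(post_bond). An ideal world satisfying every premise can still have post_bond false, so O(post_bond) is not derivable.

No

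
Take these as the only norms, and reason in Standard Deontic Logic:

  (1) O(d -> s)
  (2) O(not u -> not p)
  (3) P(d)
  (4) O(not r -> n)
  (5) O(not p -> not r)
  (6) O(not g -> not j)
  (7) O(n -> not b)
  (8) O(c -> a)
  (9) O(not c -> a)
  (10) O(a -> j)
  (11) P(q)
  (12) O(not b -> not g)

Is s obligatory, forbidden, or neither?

Premise 1 is O(d -> s), but O(d) is not derivable from the premises (the permission P(d) asserts only not O(not d), not O(d)), so it does not yield O(s).
No premise or chain of K-axiom applications forces O(s), and none forces O(not s). So s is neither obligatory nor forbidden under these norms.

Neither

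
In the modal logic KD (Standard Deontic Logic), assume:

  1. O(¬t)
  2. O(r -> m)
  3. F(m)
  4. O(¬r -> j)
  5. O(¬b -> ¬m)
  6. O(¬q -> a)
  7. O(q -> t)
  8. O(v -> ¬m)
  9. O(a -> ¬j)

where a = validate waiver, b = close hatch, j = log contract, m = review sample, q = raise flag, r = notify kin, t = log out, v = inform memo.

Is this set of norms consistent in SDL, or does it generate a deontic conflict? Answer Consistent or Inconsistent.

F(m) at premise 3 means O(¬m).
Premise 2 is O(r -> m); contrapositively O(¬m -> ¬r). Since O(¬m) holds, K gives O(¬r).
With premise 4, O(¬r -> j), the K-axiom yields O(j).
The contrapositive of premise 9 (O(a -> ¬j)) is O(j -> ¬a), and O(j) is already established, so O(¬a).
Premise 6 is O(¬q -> a); contrapositively O(¬a -> q). Since O(¬a) holds, K gives O(q).
With premise 7, O(q -> t), the K-axiom yields O(t).
But premise 1 directly asserts O(¬t).
We now have both O(t) and O(¬t) — t is simultaneously obligatory and forbidden, violating the D-axiom.

Inconsistent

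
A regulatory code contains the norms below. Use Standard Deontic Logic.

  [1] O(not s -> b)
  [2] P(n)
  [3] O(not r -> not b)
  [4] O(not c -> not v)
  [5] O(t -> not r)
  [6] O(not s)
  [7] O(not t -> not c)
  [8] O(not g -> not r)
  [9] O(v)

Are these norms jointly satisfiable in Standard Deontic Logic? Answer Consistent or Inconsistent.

From premise 9 we have O(v).
The contrapositive of premise 4 (O(not c -> not v)) is O(v -> c), and O(v) is already established, so O(c).
The contrapositive of premise 7 (O(not t -> not c)) is O(c -> t), and O(c) is already established, so O(t).
With premise 5, O(t -> not r), the K-axiom yields O(not r).
From O(not r) and premise 3, O(not r -> not b), we obtain O(not b).
The contrapositive of premise 1 (O(not s -> b)) is O(not b -> s), and O(not b) is already established, so O(s).
But premise 6 directly asserts O(not s).
We now have both O(s) and O(not s) — s is simultaneously obligatory and forbidden, violating the D-axiom.

Inconsistent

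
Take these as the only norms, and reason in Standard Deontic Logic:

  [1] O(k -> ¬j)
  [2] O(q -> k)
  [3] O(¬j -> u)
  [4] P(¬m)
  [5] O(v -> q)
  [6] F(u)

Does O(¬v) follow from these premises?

Yes

F(u) at premise 6 means O(¬u).
Premise 3, O(¬j -> u), contraposes to O(¬u -> j); with O(¬u) we get O(j).
Premise 1, O(k -> ¬j), contraposes to O(j -> ¬k); with O(j) we get O(¬k).
The contrapositive of premise 2 (O(q -> k)) is O(¬k -> ¬q), and O(¬k) is already established, so O(¬q).
Premise 5, O(v -> q), contraposes to O(¬q -> ¬v); with O(¬q) we get O(¬v).
Premise 4 does not contribute to this derivation.
So O(¬v) follows.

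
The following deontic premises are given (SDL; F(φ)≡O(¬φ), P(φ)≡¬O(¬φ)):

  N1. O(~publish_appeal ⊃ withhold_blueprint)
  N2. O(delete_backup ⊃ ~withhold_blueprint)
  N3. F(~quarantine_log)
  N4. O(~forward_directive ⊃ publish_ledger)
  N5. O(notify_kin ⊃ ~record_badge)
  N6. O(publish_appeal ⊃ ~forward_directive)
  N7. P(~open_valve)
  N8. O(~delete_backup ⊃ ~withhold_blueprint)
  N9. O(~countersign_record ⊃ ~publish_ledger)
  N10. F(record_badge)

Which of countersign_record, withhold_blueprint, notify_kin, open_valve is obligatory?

countersign_record

By case analysis on ~delete_backup: premise 8 gives O(~delete_backup ⊃ ~withhold_blueprint) and premise 2 gives O(delete_backup ⊃ ~withhold_blueprint), so O(~withhold_blueprint) either way.
The contrapositive of premise 1 (O(~publish_appeal ⊃ withhold_blueprint)) is O(~withhold_blueprint ⊃ publish_appeal), and O(~withhold_blueprint) is already established, so O(publish_appeal).
From O(publish_appeal) and premise 6, O(publish_appeal ⊃ ~forward_directive), we obtain O(~forward_directive).
From O(~forward_directive) and premise 4, O(~forward_directive ⊃ publish_ledger), we obtain O(publish_ledger).
The contrapositive of premise 9 (O(~countersign_record ⊃ ~publish_ledger)) is O(publish_ledger ⊃ countersign_record), and O(publish_ledger) is already established, so O(countersign_record).
So O(countersign_record) holds — countersign_record is obligatory. None of the other listed options is made obligatory by any chain of premises.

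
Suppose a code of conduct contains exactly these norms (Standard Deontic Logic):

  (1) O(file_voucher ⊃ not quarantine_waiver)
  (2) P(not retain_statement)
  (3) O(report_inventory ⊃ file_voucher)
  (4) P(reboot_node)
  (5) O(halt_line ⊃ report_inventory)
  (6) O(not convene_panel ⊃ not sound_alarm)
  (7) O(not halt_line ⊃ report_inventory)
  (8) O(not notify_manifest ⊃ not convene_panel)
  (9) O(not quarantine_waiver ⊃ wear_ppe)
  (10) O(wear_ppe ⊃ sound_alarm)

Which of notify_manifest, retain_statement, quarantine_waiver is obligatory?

notify_manifest

Premises 7 and 5 cover both cases: O(not halt_line ⊃ report_inventory) and O(halt_line ⊃ report_inventory). Since not halt_line ∨ halt_line is a tautology, O(report_inventory) follows.
Premise 3 is O(report_inventory ⊃ file_voucher); since O(report_inventory), deontic closure gives O(file_voucher).
From O(file_voucher) and premise 1, O(file_voucher ⊃ not quarantine_waiver), we obtain O(not quarantine_waiver).
From O(not quarantine_waiver) and premise 9, O(not quarantine_waiver ⊃ wear_ppe), we obtain O(wear_ppe).
Premise 10 is O(wear_ppe ⊃ sound_alarm); since O(wear_ppe), deontic closure gives O(sound_alarm).
Premise 6, O(not convene_panel ⊃ not sound_alarm), contraposes to O(sound_alarm ⊃ convene_panel); with O(sound_alarm) we get O(convene_panel).
The contrapositive of premise 8 (O(not notify_manifest ⊃ not convene_panel)) is O(convene_panel ⊃ notify_manifest), and O(convene_panel) is already established, so O(notify_manifest).
So O(notify_manifest) holds — notify_manifest is obligatory. None of the other listed options is made obligatory by any chain of premises.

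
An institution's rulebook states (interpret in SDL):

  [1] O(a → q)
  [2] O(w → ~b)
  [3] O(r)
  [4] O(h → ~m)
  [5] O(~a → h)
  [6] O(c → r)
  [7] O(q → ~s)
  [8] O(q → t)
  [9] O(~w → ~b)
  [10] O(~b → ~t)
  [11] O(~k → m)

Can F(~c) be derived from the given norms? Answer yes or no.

Premise 6 is O(c → r); even if O(r) held, inferring O(c) would be affirming the consequent — invalid.
No other premise forces O(c). An ideal world satisfying every premise can still have ~c true, so F(~c) is not derivable.

No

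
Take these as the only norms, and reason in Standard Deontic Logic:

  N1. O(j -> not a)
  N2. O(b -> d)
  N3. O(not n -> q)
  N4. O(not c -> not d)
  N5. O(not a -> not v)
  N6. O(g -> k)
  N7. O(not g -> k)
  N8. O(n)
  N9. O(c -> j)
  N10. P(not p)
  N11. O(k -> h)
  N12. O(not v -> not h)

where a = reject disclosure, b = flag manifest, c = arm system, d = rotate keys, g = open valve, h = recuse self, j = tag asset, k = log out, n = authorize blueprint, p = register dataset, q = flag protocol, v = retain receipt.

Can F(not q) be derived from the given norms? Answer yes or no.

No

Premise 3 is O(not n -> q), but O(not n) is not derivable from the premises, so it does not yield O(q).
No other premise forces O(q). An ideal world satisfying every premise can still have not q true, so F(not q) is not derivable.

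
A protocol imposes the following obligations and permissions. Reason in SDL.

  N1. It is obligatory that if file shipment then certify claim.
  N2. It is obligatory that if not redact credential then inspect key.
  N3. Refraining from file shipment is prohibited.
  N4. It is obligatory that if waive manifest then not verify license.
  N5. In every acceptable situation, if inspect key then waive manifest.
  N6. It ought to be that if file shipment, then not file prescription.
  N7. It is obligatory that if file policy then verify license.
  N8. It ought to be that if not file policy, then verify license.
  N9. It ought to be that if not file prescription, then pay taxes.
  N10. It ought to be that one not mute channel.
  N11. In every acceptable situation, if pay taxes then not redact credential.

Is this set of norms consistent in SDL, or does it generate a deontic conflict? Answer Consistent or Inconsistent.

Inconsistent

Premises 7 and 8 are O(file_policy → verify_license) and O(¬file_policy → verify_license); every ideal world satisfies file_policy or ¬file_policy, so in either case verify_license holds — hence O(verify_license).
The contrapositive of premise 4 (O(waive_manifest → ¬verify_license)) is O(verify_license → ¬waive_manifest), and O(verify_license) is already established, so O(¬waive_manifest).
Premise 5, O(inspect_key → waive_manifest), contraposes to O(¬waive_manifest → ¬inspect_key); with O(¬waive_manifest) we get O(¬inspect_key).
The contrapositive of premise 2 (O(¬redact_credential → inspect_key)) is O(¬inspect_key → redact_credential), and O(¬inspect_key) is already established, so O(redact_credential).
Premise 11 is O(pay_taxes → ¬redact_credential); contrapositively O(redact_credential → ¬pay_taxes). Since O(redact_credential) holds, K gives O(¬pay_taxes).
Premise 9 is O(¬file_prescription → pay_taxes); contrapositively O(¬pay_taxes → file_prescription). Since O(¬pay_taxes) holds, K gives O(file_prescription).
Premise 6 is O(file_shipment → ¬file_prescription); contrapositively O(file_prescription → ¬file_shipment). Since O(file_prescription) holds, K gives O(¬file_shipment).
However, F(¬file_shipment) at premise 3 amounts to O(file_shipment).
We now have both O(¬file_shipment) and O(file_shipment) — file_shipment is simultaneously obligatory and forbidden, violating the D-axiom.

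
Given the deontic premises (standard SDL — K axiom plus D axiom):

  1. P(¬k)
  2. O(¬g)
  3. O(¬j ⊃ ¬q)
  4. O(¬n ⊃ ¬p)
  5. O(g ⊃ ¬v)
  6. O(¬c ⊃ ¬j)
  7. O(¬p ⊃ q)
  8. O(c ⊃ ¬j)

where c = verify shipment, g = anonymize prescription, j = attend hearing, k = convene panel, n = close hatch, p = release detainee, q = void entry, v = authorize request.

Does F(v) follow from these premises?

No

Premise 5 is O(g ⊃ ¬v), but O(g) is not derivable from the premises, so it does not yield O(¬v).
No other premise forces O(¬v). An ideal world satisfying every premise can still have v true, so F(v) is not derivable.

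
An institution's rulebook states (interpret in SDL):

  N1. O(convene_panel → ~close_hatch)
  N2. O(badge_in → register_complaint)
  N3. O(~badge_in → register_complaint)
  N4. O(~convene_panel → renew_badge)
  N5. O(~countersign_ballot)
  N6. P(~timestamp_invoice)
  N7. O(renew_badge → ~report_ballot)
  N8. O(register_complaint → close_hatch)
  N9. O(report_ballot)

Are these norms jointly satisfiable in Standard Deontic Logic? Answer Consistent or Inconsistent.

Premises 2 and 3 cover both cases: O(badge_in → register_complaint) and O(~badge_in → register_complaint). Since badge_in ∨ ~badge_in is a tautology, O(register_complaint) follows.
Premise 8 is O(register_complaint → close_hatch); since O(register_complaint), deontic closure gives O(close_hatch).
Premise 1, O(convene_panel → ~close_hatch), contraposes to O(close_hatch → ~convene_panel); with O(close_hatch) we get O(~convene_panel).
Applying K to premise 4 (O(~convene_panel → renew_badge)) and O(~convene_panel) yields O(renew_badge).
Premise 7 is O(renew_badge → ~report_ballot); since O(renew_badge), deontic closure gives O(~report_ballot).
Yet premise 9 states O(report_ballot).
We now have both O(~report_ballot) and O(report_ballot) — report_ballot is simultaneously obligatory and forbidden, violating the D-axiom.

Inconsistent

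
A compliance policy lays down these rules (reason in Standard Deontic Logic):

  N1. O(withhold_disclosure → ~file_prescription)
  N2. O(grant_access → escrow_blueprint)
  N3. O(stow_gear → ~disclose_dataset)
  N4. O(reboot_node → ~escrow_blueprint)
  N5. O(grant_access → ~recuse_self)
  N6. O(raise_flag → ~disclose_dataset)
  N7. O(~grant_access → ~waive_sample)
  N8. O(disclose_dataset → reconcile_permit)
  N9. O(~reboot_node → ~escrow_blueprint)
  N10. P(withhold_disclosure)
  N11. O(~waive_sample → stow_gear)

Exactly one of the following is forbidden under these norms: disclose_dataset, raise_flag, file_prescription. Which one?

disclose_dataset

Premises 4 and 9 are O(reboot_node → ~escrow_blueprint) and O(~reboot_node → ~escrow_blueprint); every ideal world satisfies reboot_node or ~reboot_node, so in either case ~escrow_blueprint holds — hence O(~escrow_blueprint).
Premise 2 is O(grant_access → escrow_blueprint); contrapositively O(~escrow_blueprint → ~grant_access). Since O(~escrow_blueprint) holds, K gives O(~grant_access).
With premise 7, O(~grant_access → ~waive_sample), the K-axiom yields O(~waive_sample).
Premise 11 is O(~waive_sample → stow_gear); since O(~waive_sample), deontic closure gives O(stow_gear).
Applying K to premise 3 (O(stow_gear → ~disclose_dataset)) and O(stow_gear) yields O(~disclose_dataset).
So O(~disclose_dataset) holds, i.e. disclose_dataset is forbidden. None of the other listed options is forbidden under the premises.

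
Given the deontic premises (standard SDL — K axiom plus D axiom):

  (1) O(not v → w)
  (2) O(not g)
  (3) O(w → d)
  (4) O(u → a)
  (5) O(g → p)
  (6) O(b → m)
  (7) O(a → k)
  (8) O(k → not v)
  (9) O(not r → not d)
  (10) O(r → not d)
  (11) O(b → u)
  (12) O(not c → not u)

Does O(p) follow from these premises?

Premise 5 is O(g → p), but O(g) is not derivable from the premises, so it does not yield O(p).
No other premise forces O(p). An ideal world satisfying every premise can still have p false, so O(p) is not derivable.

No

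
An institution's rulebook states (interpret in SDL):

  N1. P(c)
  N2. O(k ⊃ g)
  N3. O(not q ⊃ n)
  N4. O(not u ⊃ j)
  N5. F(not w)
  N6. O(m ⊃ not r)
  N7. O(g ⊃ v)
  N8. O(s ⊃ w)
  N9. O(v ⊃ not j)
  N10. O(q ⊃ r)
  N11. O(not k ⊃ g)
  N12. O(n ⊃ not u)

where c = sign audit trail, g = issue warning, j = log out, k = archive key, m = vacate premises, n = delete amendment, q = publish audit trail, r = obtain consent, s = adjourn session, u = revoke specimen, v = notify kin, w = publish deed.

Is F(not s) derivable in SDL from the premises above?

Premise 8 is O(s ⊃ w); even if O(w) held, inferring O(s) would be affirming the consequent — invalid.
No other premise forces O(s). An ideal world satisfying every premise can still have not s true, so F(not s) is not derivable.

No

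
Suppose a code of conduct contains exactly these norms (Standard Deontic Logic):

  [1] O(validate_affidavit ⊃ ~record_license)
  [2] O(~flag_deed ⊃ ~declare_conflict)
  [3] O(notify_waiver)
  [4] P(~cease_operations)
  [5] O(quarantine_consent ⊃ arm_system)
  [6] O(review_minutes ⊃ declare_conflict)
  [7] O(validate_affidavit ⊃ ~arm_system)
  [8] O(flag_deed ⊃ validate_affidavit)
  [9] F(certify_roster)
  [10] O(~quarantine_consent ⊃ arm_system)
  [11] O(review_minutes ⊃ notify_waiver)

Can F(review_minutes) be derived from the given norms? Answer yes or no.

Premises 5 and 10 cover both cases: O(quarantine_consent ⊃ arm_system) and O(~quarantine_consent ⊃ arm_system). Since quarantine_consent ∨ ~quarantine_consent is a tautology, O(arm_system) follows.
The contrapositive of premise 7 (O(validate_affidavit ⊃ ~arm_system)) is O(arm_system ⊃ ~validate_affidavit), and O(arm_system) is already established, so O(~validate_affidavit).
Premise 8, O(flag_deed ⊃ validate_affidavit), contraposes to O(~validate_affidavit ⊃ ~flag_deed); with O(~validate_affidavit) we get O(~flag_deed).
Premise 2 is O(~flag_deed ⊃ ~declare_conflict); since O(~flag_deed), deontic closure gives O(~declare_conflict).
Premise 6, O(review_minutes ⊃ declare_conflict), contraposes to O(~declare_conflict ⊃ ~review_minutes); with O(~declare_conflict) we get O(~review_minutes).
Premises 1, 3, 4, 9, 11 do not contribute to this derivation.
So O(~review_minutes) holds, i.e. F(review_minutes). The claim follows.

Yes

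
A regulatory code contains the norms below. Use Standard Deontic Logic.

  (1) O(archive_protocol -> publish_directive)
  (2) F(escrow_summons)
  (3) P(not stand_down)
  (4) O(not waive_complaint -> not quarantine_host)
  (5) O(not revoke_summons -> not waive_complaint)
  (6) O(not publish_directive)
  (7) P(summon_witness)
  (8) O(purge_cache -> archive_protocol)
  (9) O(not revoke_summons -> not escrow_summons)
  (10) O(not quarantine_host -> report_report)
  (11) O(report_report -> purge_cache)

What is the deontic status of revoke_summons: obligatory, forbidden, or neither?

Premise 6 states O(not publish_directive) outright.
The contrapositive of premise 1 (O(archive_protocol -> publish_directive)) is O(not publish_directive -> not archive_protocol), and O(not publish_directive) is already established, so O(not archive_protocol).
Premise 8 is O(purge_cache -> archive_protocol); contrapositively O(not archive_protocol -> not purge_cache). Since O(not archive_protocol) holds, K gives O(not purge_cache).
The contrapositive of premise 11 (O(report_report -> purge_cache)) is O(not purge_cache -> not report_report), and O(not purge_cache) is already established, so O(not report_report).
Premise 10 is O(not quarantine_host -> report_report); contrapositively O(not report_report -> quarantine_host). Since O(not report_report) holds, K gives O(quarantine_host).
Premise 4 is O(not waive_complaint -> not quarantine_host); contrapositively O(quarantine_host -> waive_complaint). Since O(quarantine_host) holds, K gives O(waive_complaint).
The contrapositive of premise 5 (O(not revoke_summons -> not waive_complaint)) is O(waive_complaint -> revoke_summons), and O(waive_complaint) is already established, so O(revoke_summons).
Premises 2, 3, 7, 9 do not contribute to this derivation.
Hence revoke_summons is obligatory.

Obligatory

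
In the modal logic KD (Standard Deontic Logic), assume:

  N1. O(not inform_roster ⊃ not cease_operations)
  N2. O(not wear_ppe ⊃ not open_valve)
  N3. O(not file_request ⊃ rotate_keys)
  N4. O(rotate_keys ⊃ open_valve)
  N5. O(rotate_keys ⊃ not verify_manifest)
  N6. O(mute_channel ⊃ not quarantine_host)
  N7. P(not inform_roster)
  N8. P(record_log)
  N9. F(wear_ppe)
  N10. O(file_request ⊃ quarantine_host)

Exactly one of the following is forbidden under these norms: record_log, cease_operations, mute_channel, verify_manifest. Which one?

mute_channel

Premise 9, F(wear_ppe), is equivalent to O(not wear_ppe).
From O(not wear_ppe) and premise 2, O(not wear_ppe ⊃ not open_valve), we obtain O(not open_valve).
The contrapositive of premise 4 (O(rotate_keys ⊃ open_valve)) is O(not open_valve ⊃ not rotate_keys), and O(not open_valve) is already established, so O(not rotate_keys).
Premise 3 is O(not file_request ⊃ rotate_keys); contrapositively O(not rotate_keys ⊃ file_request). Since O(not rotate_keys) holds, K gives O(file_request).
Premise 10 is O(file_request ⊃ quarantine_host); since O(file_request), deontic closure gives O(quarantine_host).
Premise 6 is O(mute_channel ⊃ not quarantine_host); contrapositively O(quarantine_host ⊃ not mute_channel). Since O(quarantine_host) holds, K gives O(not mute_channel).
So O(not mute_channel) holds, i.e. mute_channel is forbidden. None of the other listed options is forbidden under the premises.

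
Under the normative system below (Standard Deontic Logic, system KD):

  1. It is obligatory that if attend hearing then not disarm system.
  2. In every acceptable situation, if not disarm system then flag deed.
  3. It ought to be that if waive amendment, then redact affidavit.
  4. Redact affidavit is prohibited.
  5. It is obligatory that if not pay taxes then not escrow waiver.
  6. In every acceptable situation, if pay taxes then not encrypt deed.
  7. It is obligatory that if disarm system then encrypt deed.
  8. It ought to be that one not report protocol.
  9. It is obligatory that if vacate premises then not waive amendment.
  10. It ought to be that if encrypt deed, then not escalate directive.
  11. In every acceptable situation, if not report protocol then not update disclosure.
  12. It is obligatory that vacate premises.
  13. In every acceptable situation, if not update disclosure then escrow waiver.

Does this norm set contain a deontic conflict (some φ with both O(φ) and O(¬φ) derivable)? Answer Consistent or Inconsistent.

Premise 3 is O(waive_amendment → redact_affidavit), but O(waive_amendment) is not derivable from the premises, so it does not yield O(redact_affidavit).
So O(redact_affidavit) is not derivable, and the apparent clash with O(¬redact_affidavit) does not arise.
A world satisfying every obligation exists (e.g. attend_hearing=false, disarm_system=false, encrypt_deed=false, escalate_directive=false, escrow_waiver=true, flag_deed=true, pay_taxes=true, redact_affidavit=false, report_protocol=false, update_disclosure=false, vacate_premises=true, waive_amendment=false); no atom is both obligatory and forbidden, so the set is consistent.

Consistent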